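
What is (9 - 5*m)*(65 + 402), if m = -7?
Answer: 20548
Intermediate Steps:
(9 - 5*m)*(65 + 402) = (9 - 5*(-7))*(65 + 402) = (9 + 35)*467 = 44*467 = 20548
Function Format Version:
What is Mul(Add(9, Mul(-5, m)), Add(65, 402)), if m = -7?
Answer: 20548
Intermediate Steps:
Mul(Add(9, Mul(-5, m)), Add(65, 402)) = Mul(Add(9, Mul(-5, -7)), Add(65, 402)) = Mul(Add(9, 35), 467) = Mul(44, 467) = 20548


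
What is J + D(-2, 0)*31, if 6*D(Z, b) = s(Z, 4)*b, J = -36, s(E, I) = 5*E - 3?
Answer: -36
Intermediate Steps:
s(E, I) = -3 + 5*E
D(Z, b) = b*(-3 + 5*Z)/6 (D(Z, b) = ((-3 + 5*Z)*b)/6 = (b*(-3 + 5*Z))/6 = b*(-3 + 5*Z)/6)
J + D(-2, 0)*31 = -36 + ((⅙)*0*(-3 + 5*(-2)))*31 = -36 + ((⅙)*0*(-3 - 10))*31 = -36 + ((⅙)*0*(-13))*31 = -36 + 0*31 = -36 + 0 = -36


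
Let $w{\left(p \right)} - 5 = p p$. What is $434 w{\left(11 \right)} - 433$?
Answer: $54251$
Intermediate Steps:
$w{\left(p \right)} = 5 + p^{2}$ ($w{\left(p \right)} = 5 + p p = 5 + p^{2}$)
$434 w{\left(11 \right)} - 433 = 434 \left(5 + 11^{2}\right) - 433 = 434 \left(5 + 121\right) - 433 = 434 \cdot 126 - 433 = 54684 - 433 = 54251$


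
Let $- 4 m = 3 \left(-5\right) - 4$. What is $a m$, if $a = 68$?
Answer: $323$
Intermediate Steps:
$m = \frac{19}{4}$ ($m = - \frac{3 \left(-5\right) - 4}{4} = - \frac{-15 - 4}{4} = \left(- \frac{1}{4}\right) \left(-19\right) = \frac{19}{4} \approx 4.75$)
$a m = 68 \cdot \frac{19}{4} = 323$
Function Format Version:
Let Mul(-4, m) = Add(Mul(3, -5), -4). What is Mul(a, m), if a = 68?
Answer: 323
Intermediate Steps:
m = Rational(19, 4) (m = Mul(Rational(-1, 4), Add(Mul(3, -5), -4)) = Mul(Rational(-1, 4), Add(-15, -4)) = Mul(Rational(-1, 4), -19) = Rational(19, 4) ≈ 4.7500)
Mul(a, m) = Mul(68, Rational(19, 4)) = 323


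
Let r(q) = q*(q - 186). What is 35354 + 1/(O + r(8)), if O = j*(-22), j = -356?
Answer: 226548433/6408 ≈ 35354.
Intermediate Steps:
O = 7832 (O = -356*(-22) = 7832)
r(q) = q*(-186 + q)
35354 + 1/(O + r(8)) = 35354 + 1/(7832 + 8*(-186 + 8)) = 35354 + 1/(7832 + 8*(-178)) = 35354 + 1/(7832 - 1424) = 35354 + 1/6408 = 226548433/6408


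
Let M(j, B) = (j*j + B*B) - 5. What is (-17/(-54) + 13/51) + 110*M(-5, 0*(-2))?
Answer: 2020123/918 ≈ 2200.6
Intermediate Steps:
M(j, B) = -5 + B² + j² (M(j, B) = (j² + B²) - 5 = (B² + j²) - 5 = -5 + B² + j²)
(-17/(-54) + 13/51) + 110*M(-5, 0*(-2)) = (-17/(-54) + 13/51) + 110*(-5 + (0*(-2))² + (-5)²) = (-17*(-1/54) + 13*(1/51)) + 110*(-5 + 0² + 25) = (17/54 + 13/51) + 110*(-5 + 0 + 25) = 523/918 + 110*20 = 523/918 + 2200 = 2020123/918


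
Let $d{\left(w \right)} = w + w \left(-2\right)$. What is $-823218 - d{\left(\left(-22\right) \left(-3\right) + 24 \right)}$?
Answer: $-823128$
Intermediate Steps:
$d{\left(w \right)} = - w$ ($d{\left(w \right)} = w - 2 w = - w$)
$-823218 - d{\left(\left(-22\right) \left(-3\right) + 24 \right)} = -823218 - - (\left(-22\right) \left(-3\right) + 24) = -823218 - - (66 + 24) = -823218 - \left(-1\right) 90 = -823218 - -90 = -823218 + 90 = -823128$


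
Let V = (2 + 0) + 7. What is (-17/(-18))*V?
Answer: 17/2 ≈ 8.5000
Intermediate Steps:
V = 9 (V = 2 + 7 = 9)
(-17/(-18))*V = (-17/(-18))*9 = -1/18*(-17)*9 = (17/18)*9 = 17/2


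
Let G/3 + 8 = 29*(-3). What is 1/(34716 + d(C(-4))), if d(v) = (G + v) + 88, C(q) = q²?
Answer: 1/34535 ≈ 2.8956e-5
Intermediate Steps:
G = -285 (G = -24 + 3*(29*(-3)) = -24 + 3*(-87) = -24 - 261 = -285)
d(v) = -197 + v (d(v) = (-285 + v) + 88 = -197 + v)
1/(34716 + d(C(-4))) = 1/(34716 + (-197 + (-4)²)) = 1/(34716 + (-197 + 16)) = 1/(34716 - 181) = 1/34535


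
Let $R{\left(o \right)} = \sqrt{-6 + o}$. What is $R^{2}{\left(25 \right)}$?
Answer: $19$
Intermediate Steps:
$R^{2}{\left(25 \right)} = \left(\sqrt{-6 + 25}\right)^{2} = \left(\sqrt{19}\right)^{2} = 19$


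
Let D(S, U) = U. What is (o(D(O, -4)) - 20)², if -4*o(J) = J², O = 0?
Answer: 576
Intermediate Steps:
o(J) = -J²/4
(o(D(O, -4)) - 20)² = (-¼*(-4)² - 20)² = (-¼*16 - 20)² = (-4 - 20)² = (-24)² = 576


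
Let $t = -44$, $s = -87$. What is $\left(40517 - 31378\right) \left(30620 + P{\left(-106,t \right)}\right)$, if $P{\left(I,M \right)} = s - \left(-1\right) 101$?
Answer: $279964126$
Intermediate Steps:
$P{\left(I,M \right)} = 14$ ($P{\left(I,M \right)} = -87 - \left(-1\right) 101 = -87 - -101 = -87 + 101 = 14$)
$\left(40517 - 31378\right) \left(30620 + P{\left(-106,t \right)}\right) = \left(40517 - 31378\right) \left(30620 + 14\right) = 9139 \cdot 30634 = 279964126$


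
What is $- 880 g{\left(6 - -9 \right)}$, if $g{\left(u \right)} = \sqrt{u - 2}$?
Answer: $- 880 \sqrt{13} \approx -3172.9$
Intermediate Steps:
$g{\left(u \right)} = \sqrt{-2 + u}$
$- 880 g{\left(6 - -9 \right)} = - 880 \sqrt{-2 + \left(6 - -9\right)} = - 880 \sqrt{-2 + \left(6 + 9\right)} = - 880 \sqrt{-2 + 15} = - 880 \sqrt{13}$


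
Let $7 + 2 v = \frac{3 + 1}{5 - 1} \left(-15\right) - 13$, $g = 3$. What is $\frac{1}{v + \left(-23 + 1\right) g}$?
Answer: $- \frac{2}{167} \approx -0.011976$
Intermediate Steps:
$v = - \frac{35}{2}$ ($v = - \frac{7}{2} + \frac{\frac{3 + 1}{5 - 1} \left(-15\right) - 13}{2} = - \frac{7}{2} + \frac{\frac{4}{4} \left(-15\right) - 13}{2} = - \frac{7}{2} + \frac{4 \cdot \frac{1}{4} \left(-15\right) - 13}{2} = - \frac{7}{2} + \frac{1 \left(-15\right) - 13}{2} = - \frac{7}{2} + \frac{-15 - 13}{2} = - \frac{7}{2} + \frac{1}{2} \left(-28\right) = - \frac{7}{2} - 14 = - \frac{35}{2} \approx -17.5$)
$\frac{1}{v + \left(-23 + 1\right) g} = \frac{1}{- \frac{35}{2} + \left(-23 + 1\right) 3} = \frac{1}{- \frac{35}{2} - 66} = \frac{1}{- \frac{167}{2}} = - \frac{2}{167}$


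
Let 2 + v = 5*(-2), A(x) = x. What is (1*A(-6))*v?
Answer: 72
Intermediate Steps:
v = -12 (v = -2 + 5*(-2) = -2 - 10 = -12)
(1*A(-6))*v = (1*(-6))*(-12) = -6*(-12) = 72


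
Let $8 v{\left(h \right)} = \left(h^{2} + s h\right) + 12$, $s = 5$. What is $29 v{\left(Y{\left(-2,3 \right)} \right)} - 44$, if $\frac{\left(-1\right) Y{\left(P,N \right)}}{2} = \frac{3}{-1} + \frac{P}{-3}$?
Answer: $\frac{5869}{36} \approx 163.03$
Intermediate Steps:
$Y{\left(P,N \right)} = 6 + \frac{2 P}{3}$ ($Y{\left(P,N \right)} = - 2 \left(\frac{3}{-1} + \frac{P}{-3}\right) = - 2 \left(3 \left(-1\right) + P \left(- \frac{1}{3}\right)\right) = - 2 \left(-3 - \frac{P}{3}\right) = 6 + \frac{2 P}{3}$)
$v{\left(h \right)} = \frac{3}{2} + \frac{h^{2}}{8} + \frac{5 h}{8}$ ($v{\left(h \right)} = \frac{\left(h^{2} + 5 h\right) + 12}{8} = \frac{12 + h^{2} + 5 h}{8} = \frac{3}{2} + \frac{h^{2}}{8} + \frac{5 h}{8}$)
$29 v{\left(Y{\left(-2,3 \right)} \right)} - 44 = 29 \left(\frac{3}{2} + \frac{\left(6 + \frac{2}{3} \left(-2\right)\right)^{2}}{8} + \frac{5 \left(6 + \frac{2}{3} \left(-2\right)\right)}{8}\right) - 44 = 29 \left(\frac{3}{2} + \frac{\left(6 - \frac{4}{3}\right)^{2}}{8} + \frac{5 \left(6 - \frac{4}{3}\right)}{8}\right) - 44 = 29 \left(\frac{3}{2} + \frac{\left(\frac{14}{3}\right)^{2}}{8} + \frac{5}{8} \cdot \frac{14}{3}\right) - 44 = 29 \left(\frac{3}{2} + \frac{1}{8} \cdot \frac{196}{9} + \frac{35}{12}\right) - 44 = 29 \left(\frac{3}{2} + \frac{49}{18} + \frac{35}{12}\right) - 44 = 29 \cdot \frac{257}{36} - 44 = \frac{7453}{36} - 44 = \frac{5869}{36}$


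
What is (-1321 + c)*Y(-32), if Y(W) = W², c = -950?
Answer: -2325504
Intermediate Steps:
(-1321 + c)*Y(-32) = (-1321 - 950)*(-32)² = -2271*1024 = -2325504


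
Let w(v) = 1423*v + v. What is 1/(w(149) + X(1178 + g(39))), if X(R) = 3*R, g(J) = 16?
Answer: 1/215758 ≈ 4.6348e-6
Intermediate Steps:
w(v) = 1424*v
1/(w(149) + X(1178 + g(39))) = 1/(1424*149 + 3*(1178 + 16)) = 1/(212176 + 3*1194) = 1/(212176 + 3582) = 1/215758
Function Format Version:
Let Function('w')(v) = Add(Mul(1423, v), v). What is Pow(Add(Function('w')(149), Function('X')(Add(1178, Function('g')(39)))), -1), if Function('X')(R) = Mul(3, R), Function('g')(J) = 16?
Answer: Rational(1, 215758) ≈ 4.6348e-6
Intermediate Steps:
Function('w')(v) = Mul(1424, v)
Pow(Add(Function('w')(149), Function('X')(Add(1178, Function('g')(39)))), -1) = Pow(Add(Mul(1424, 149), Mul(3, Add(1178, 16))), -1) = Pow(Add(212176, Mul(3, 1194)), -1) = Pow(Add(212176, 3582), -1) = Pow(215758, -1) = Rational(1, 215758)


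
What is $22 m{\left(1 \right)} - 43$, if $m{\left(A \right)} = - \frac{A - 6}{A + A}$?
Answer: $12$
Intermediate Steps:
$m{\left(A \right)} = - \frac{-6 + A}{2 A}$
$22 m{\left(1 \right)} - 43 = 22 \frac{6 - 1}{2 \cdot 1} - 43 = 22 \cdot \frac{1}{2} \cdot 1 \left(6 - 1\right) - 43 = 22 \cdot \frac{1}{2} \cdot 1 \cdot 5 - 43 = 22 \cdot \frac{5}{2} - 43 = 55 - 43 = 12$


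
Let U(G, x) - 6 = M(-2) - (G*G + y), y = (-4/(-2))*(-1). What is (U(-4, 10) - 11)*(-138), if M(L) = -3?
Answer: 3036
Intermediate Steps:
y = -2 (y = -½*(-4)*(-1) = 2*(-1) = -2)
U(G, x) = 5 - G² (U(G, x) = 6 + (-3 - (G*G - 2)) = 6 + (-3 - (G² - 2)) = 6 + (-3 - (-2 + G²)) = 6 + (-3 + (2 - G²)) = 6 + (-1 - G²) = 5 - G²)
(U(-4, 10) - 11)*(-138) = ((5 - 1*(-4)²) - 11)*(-138) = ((5 - 1*16) - 11)*(-138) = ((5 - 16) - 11)*(-138) = (-11 - 11)*(-138) = -22*(-138) = 3036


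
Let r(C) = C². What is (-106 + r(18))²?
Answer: 47524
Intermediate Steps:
(-106 + r(18))² = (-106 + 18²)² = (-106 + 324)² = 218² = 47524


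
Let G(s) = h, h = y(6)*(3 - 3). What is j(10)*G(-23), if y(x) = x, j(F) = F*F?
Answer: 0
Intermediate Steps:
j(F) = F²
h = 0 (h = 6*(3 - 3) = 6*0 = 0)
G(s) = 0
j(10)*G(-23) = 10²*0 = 100*0 = 0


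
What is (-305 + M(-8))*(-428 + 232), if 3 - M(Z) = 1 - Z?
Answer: 60956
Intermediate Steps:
M(Z) = 2 + Z (M(Z) = 3 - (1 - Z) = 3 + (-1 + Z) = 2 + Z)
(-305 + M(-8))*(-428 + 232) = (-305 + (2 - 8))*(-428 + 232) = (-305 - 6)*(-196) = -311*(-196) = 60956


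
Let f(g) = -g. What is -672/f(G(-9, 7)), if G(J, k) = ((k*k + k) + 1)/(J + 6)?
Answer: -672/19 ≈ -35.368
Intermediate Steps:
G(J, k) = (1 + k + k²)/(6 + J) (G(J, k) = ((k² + k) + 1)/(6 + J) = ((k + k²) + 1)/(6 + J) = (1 + k + k²)/(6 + J))
-672/f(G(-9, 7)) = -672*(-(6 - 9)/(1 + 7 + 7²)) = -672*3/(1 + 7 + 49) = -672/((-(-1)*57/3)) = -672/((-1*(-19))) = -672/19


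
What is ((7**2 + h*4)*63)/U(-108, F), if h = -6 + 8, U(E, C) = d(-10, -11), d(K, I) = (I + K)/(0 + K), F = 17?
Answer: 1710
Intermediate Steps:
d(K, I) = (I + K)/K
U(E, C) = 21/10 (U(E, C) = (-11 - 10)/(-10) = -1/10*(-21) = 21/10)
h = 2
((7**2 + h*4)*63)/U(-108, F) = ((7**2 + 2*4)*63)/(21/10) = ((49 + 8)*63)*(10/21) = (57*63)*(10/21) = 3591*(10/21) = 1710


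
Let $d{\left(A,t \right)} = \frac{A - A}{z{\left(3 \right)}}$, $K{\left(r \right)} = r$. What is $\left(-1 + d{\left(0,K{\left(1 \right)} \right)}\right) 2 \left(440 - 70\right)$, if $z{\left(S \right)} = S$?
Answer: $-740$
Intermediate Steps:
$d{\left(A,t \right)} = 0$ ($d{\left(A,t \right)} = \frac{A - A}{3} = 0 \cdot \frac{1}{3} = 0$)
$\left(-1 + d{\left(0,K{\left(1 \right)} \right)}\right) 2 \left(440 - 70\right) = \left(-1 + 0\right) 2 \left(440 - 70\right) = \left(-1\right) 2 \cdot 370 = \left(-2\right) 370 = -740$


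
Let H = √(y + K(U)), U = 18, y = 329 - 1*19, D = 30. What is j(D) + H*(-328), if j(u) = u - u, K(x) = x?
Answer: -656*√82 ≈ -5940.3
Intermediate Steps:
y = 310 (y = 329 - 19 = 310)
H = 2*√82 (H = √(310 + 18) = √328 = 2*√82 ≈ 18.111)
j(u) = 0
j(D) + H*(-328) = 0 + (2*√82)*(-328) = 0 - 656*√82 = -656*√82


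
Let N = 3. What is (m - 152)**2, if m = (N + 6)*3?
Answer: 15625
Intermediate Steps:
m = 27 (m = (3 + 6)*3 = 9*3 = 27)
(m - 152)**2 = (27 - 152)**2 = (-125)**2 = 15625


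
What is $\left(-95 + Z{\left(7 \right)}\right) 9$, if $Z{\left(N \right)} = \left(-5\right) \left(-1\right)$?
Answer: $-810$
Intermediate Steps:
$Z{\left(N \right)} = 5$
$\left(-95 + Z{\left(7 \right)}\right) 9 = \left(-95 + 5\right) 9 = \left(-90\right) 9 = -810$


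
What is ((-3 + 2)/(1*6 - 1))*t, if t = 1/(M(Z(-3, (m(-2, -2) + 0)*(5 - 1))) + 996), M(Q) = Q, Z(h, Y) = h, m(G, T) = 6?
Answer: -1/4965 ≈ -0.00020141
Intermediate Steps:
t = 1/993 (t = 1/(-3 + 996) = 1/993 ≈ 0.0010071)
((-3 + 2)/(1*6 - 1))*t = ((-3 + 2)/(1*6 - 1))*(1/993) = -1/(6 - 1)*(1/993) = -1/5*(1/993) = -1*1/5*(1/993) = -1/5*1/993 = -1/4965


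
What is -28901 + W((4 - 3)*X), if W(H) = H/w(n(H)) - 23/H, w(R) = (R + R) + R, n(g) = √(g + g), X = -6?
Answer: -173383/6 + I*√3/3 ≈ -28897.0 + 0.57735*I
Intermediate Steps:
n(g) = √2*√g (n(g) = √(2*g) = √2*√g)
w(R) = 3*R (w(R) = 2*R + R = 3*R)
W(H) = -23/H + √2*√H/6 (W(H) = H/((3*(√2*√H))) - 23/H = H/((3*√2*√H)) - 23/H = H*(√2/(6*√H)) - 23/H = √2*√H/6 - 23/H = -23/H + √2*√H/6)
-28901 + W((4 - 3)*X) = -28901 + (-138 + √2*((4 - 3)*(-6))^(3/2))/(6*(((4 - 3)*(-6)))) = -28901 + (-138 + √2*(1*(-6))^(3/2))/(6*((1*(-6)))) = -28901 + (⅙)*(-138 + √2*(-6)^(3/2))/(-6) = -28901 + (⅙)*(-⅙)*(-138 + √2*(-6*I*√6)) = -28901 + (⅙)*(-⅙)*(-138 - 12*I*√3) = -28901 + (23/6 + I*√3/3) = -173383/6 + I*√3/3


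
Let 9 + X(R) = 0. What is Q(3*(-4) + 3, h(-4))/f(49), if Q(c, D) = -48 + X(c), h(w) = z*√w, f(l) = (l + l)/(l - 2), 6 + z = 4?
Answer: -2679/98 ≈ -27.337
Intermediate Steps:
z = -2 (z = -6 + 4 = -2)
X(R) = -9 (X(R) = -9 + 0 = -9)
f(l) = 2*l/(-2 + l) (f(l) = (2*l)/(-2 + l) = 2*l/(-2 + l))
h(w) = -2*√w
Q(c, D) = -57 (Q(c, D) = -48 - 9 = -57)
Q(3*(-4) + 3, h(-4))/f(49) = -57/(2*49/(-2 + 49)) = -57/(2*49/47) = -57/(2*49*(1/47)) = -57/98/47 = -57*47/98 = -2679/98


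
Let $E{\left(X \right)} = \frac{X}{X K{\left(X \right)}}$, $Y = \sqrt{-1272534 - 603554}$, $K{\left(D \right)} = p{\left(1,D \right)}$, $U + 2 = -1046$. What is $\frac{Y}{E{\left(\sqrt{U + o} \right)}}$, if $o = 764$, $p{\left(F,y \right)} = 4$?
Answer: $8 i \sqrt{469022} \approx 5478.8 i$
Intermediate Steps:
$U = -1048$ ($U = -2 - 1046 = -1048$)
$K{\left(D \right)} = 4$
$Y = 2 i \sqrt{469022}$ ($Y = \sqrt{-1876088} = 2 i \sqrt{469022} \approx 1369.7 i$)
$E{\left(X \right)} = \frac{1}{4}$ ($E{\left(X \right)} = \frac{X}{X 4} = \frac{X}{4 X} = X \frac{1}{4 X} = \frac{1}{4}$)
$\frac{Y}{E{\left(\sqrt{U + o} \right)}} = 2 i \sqrt{469022} \frac{1}{\frac{1}{4}} = 2 i \sqrt{469022} \cdot 4 = 8 i \sqrt{469022}$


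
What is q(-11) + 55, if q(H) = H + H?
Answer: 33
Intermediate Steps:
q(H) = 2*H
q(-11) + 55 = 2*(-11) + 55 = -22 + 55 = 33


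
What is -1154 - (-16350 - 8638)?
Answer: 23834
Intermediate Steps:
-1154 - (-16350 - 8638) = -1154 - 1*(-24988) = -1154 + 24988 = 23834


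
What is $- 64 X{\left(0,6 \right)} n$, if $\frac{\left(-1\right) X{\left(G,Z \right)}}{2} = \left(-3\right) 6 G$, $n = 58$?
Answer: $0$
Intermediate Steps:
$X{\left(G,Z \right)} = 36 G$ ($X{\left(G,Z \right)} = - 2 \left(-3\right) 6 G = - 2 \left(- 18 G\right) = 36 G$)
$- 64 X{\left(0,6 \right)} n = - 64 \cdot 36 \cdot 0 \cdot 58 = \left(-64\right) 0 \cdot 58 = 0 \cdot 58 = 0$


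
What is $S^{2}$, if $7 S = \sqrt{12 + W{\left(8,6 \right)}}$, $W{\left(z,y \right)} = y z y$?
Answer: $\frac{300}{49} \approx 6.1225$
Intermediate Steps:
$W{\left(z,y \right)} = z y^{2}$
$S = \frac{10 \sqrt{3}}{7}$ ($S = \frac{\sqrt{12 + 8 \cdot 6^{2}}}{7} = \frac{\sqrt{12 + 8 \cdot 36}}{7} = \frac{\sqrt{12 + 288}}{7} = \frac{\sqrt{300}}{7} = \frac{10 \sqrt{3}}{7} \approx 2.4744$)
$S^{2} = \left(\frac{10 \sqrt{3}}{7}\right)^{2} = \frac{300}{49}$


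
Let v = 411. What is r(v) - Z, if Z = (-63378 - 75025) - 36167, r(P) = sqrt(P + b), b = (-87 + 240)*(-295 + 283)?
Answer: 174570 + 5*I*sqrt(57) ≈ 1.7457e+5 + 37.749*I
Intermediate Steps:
b = -1836 (b = 153*(-12) = -1836)
r(P) = sqrt(-1836 + P) (r(P) = sqrt(P - 1836) = sqrt(-1836 + P))
Z = -174570 (Z = -138403 - 36167 = -174570)
r(v) - Z = sqrt(-1836 + 411) - 1*(-174570) = sqrt(-1425) + 174570 = 5*I*sqrt(57) + 174570 = 174570 + 5*I*sqrt(57)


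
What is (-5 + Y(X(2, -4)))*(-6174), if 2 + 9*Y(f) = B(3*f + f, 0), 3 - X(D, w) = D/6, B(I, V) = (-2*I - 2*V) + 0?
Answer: 140630/3 ≈ 46877.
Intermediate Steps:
B(I, V) = -2*I - 2*V
X(D, w) = 3 - D/6
Y(f) = -2/9 - 8*f/9 (Y(f) = -2/9 + (-2*(3*f + f) - 2*0)/9 = -2/9 + (-8*f + 0)/9 = -2/9 + (-8*f)/9 = -2/9 - 8*f/9)
(-5 + Y(X(2, -4)))*(-6174) = (-5 + (-2/9 - 8*(3 - 1/6*2)/9))*(-6174) = (-5 + (-2/9 - 8*(3 - 1/3)/9))*(-6174) = (-5 + (-2/9 - 8/9*8/3))*(-6174) = (-5 + (-2/9 - 64/27))*(-6174) = (-5 - 70/27)*(-6174) = -205/27*(-6174) = 140630/3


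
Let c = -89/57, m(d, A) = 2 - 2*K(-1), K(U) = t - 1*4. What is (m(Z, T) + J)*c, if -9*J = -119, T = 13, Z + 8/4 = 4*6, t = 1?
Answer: -16999/513 ≈ -33.136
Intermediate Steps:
Z = 22 (Z = -2 + 4*6 = -2 + 24 = 22)
K(U) = -3 (K(U) = 1 - 1*4 = 1 - 4 = -3)
J = 119/9 (J = -⅑*(-119) = 119/9 ≈ 13.222)
m(d, A) = 8 (m(d, A) = 2 - 2*(-3) = 2 + 6 = 8)
c = -89/57 (c = -89*1/57 = -89/57 ≈ -1.5614)
(m(Z, T) + J)*c = (8 + 119/9)*(-89/57) = (191/9)*(-89/57) = -16999/513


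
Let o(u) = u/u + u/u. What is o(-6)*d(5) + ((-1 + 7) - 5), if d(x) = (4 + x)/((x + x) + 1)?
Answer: 29/11 ≈ 2.6364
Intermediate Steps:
d(x) = (4 + x)/(1 + 2*x) (d(x) = (4 + x)/(2*x + 1) = (4 + x)/(1 + 2*x))
o(u) = 2 (o(u) = 1 + 1 = 2)
o(-6)*d(5) + ((-1 + 7) - 5) = 2*((4 + 5)/(1 + 2*5)) + ((-1 + 7) - 5) = 2*(9/(1 + 10)) + (6 - 5) = 2*(9/11) + 1 = 18/11 + 1 = 29/11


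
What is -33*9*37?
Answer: -10989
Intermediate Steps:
-33*9*37 = -297*37 = -10989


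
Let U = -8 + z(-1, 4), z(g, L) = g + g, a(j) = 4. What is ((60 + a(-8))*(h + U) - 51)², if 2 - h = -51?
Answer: 7295401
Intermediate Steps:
h = 53 (h = 2 - 1*(-51) = 2 + 51 = 53)
z(g, L) = 2*g
U = -10 (U = -8 + 2*(-1) = -8 - 2 = -10)
((60 + a(-8))*(h + U) - 51)² = ((60 + 4)*(53 - 10) - 51)² = (64*43 - 51)² = (2752 - 51)² = 2701² = 7295401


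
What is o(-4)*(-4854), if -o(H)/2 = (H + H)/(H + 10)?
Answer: -12944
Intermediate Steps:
o(H) = -4*H/(10 + H) (o(H) = -2*(H + H)/(H + 10) = -2*2*H/(10 + H) = -4*H/(10 + H))
o(-4)*(-4854) = -4*(-4)/(10 - 4)*(-4854) = -4*(-4)/6*(-4854) = -4*(-4)*⅙*(-4854) = (8/3)*(-4854) = -12944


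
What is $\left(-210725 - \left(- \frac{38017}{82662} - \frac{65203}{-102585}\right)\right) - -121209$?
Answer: $- \frac{253028847200587}{2826627090} \approx -89516.0$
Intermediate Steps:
$\left(-210725 - \left(- \frac{38017}{82662} - \frac{65203}{-102585}\right)\right) - -121209 = \left(-210725 - \left(\left(-38017\right) \frac{1}{82662} - - \frac{65203}{102585}\right)\right) + 121209 = \left(-210725 - \left(- \frac{38017}{82662} + \frac{65203}{102585}\right)\right) + 121209 = \left(-210725 - \frac{496612147}{2826627090}\right) + 121209 = - \frac{595641490152397}{2826627090} + 121209 = - \frac{253028847200587}{2826627090}$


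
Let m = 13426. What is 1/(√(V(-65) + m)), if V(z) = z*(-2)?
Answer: √3389/6778 ≈ 0.0085888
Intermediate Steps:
V(z) = -2*z
1/(√(V(-65) + m)) = 1/(√(-2*(-65) + 13426)) = 1/(√(130 + 13426)) = 1/(√13556) = 1/(2*√3389) = √3389/6778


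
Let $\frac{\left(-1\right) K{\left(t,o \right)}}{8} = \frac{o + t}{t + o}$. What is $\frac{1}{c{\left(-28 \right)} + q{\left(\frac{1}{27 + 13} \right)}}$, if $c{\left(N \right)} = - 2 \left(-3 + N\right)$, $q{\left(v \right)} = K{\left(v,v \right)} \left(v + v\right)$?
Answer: $\frac{5}{308} \approx 0.016234$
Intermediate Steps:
$K{\left(t,o \right)} = -8$ ($K{\left(t,o \right)} = - 8 \frac{o + t}{t + o} = - 8 \frac{o + t}{o + t} = \left(-8\right) 1 = -8$)
$q{\left(v \right)} = - 16 v$ ($q{\left(v \right)} = - 8 \left(v + v\right) = - 8 \cdot 2 v = - 16 v$)
$c{\left(N \right)} = 6 - 2 N$
$\frac{1}{c{\left(-28 \right)} + q{\left(\frac{1}{27 + 13} \right)}} = \frac{1}{\left(6 - -56\right) - \frac{16}{27 + 13}} = \frac{1}{\left(6 + 56\right) - \frac{16}{40}} = \frac{1}{62 - \frac{2}{5}} = \frac{1}{\frac{308}{5}} = \frac{5}{308}$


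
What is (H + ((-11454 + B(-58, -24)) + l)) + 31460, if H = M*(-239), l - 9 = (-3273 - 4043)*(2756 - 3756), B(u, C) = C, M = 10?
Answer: 7333601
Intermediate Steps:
l = 7316009 (l = 9 + (-3273 - 4043)*(2756 - 3756) = 9 - 7316*(-1000) = 9 + 7316000 = 7316009)
H = -2390 (H = 10*(-239) = -2390)
(H + ((-11454 + B(-58, -24)) + l)) + 31460 = (-2390 + ((-11454 - 24) + 7316009)) + 31460 = (-2390 + (-11478 + 7316009)) + 31460 = (-2390 + 7304531) + 31460 = 7302141 + 31460 = 7333601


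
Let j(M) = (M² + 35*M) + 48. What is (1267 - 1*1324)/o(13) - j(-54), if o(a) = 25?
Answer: -26907/25 ≈ -1076.3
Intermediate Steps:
j(M) = 48 + M² + 35*M
(1267 - 1*1324)/o(13) - j(-54) = (1267 - 1*1324)/25 - (48 + (-54)² + 35*(-54)) = (1267 - 1324)*(1/25) - (48 + 2916 - 1890) = -57*1/25 - 1*1074 = -57/25 - 1074 = -26907/25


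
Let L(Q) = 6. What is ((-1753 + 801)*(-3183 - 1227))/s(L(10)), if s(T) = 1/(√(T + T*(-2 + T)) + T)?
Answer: 25189920 + 4198320*√30 ≈ 4.8185e+7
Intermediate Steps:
s(T) = 1/(T + √(T + T*(-2 + T)))
((-1753 + 801)*(-3183 - 1227))/s(L(10)) = ((-1753 + 801)*(-3183 - 1227))/(1/(6 + √(6*(-1 + 6)))) = (-952*(-4410))/(1/(6 + √(6*5))) = 4198320/(1/(6 + √30)) = 4198320*(6 + √30) = 25189920 + 4198320*√30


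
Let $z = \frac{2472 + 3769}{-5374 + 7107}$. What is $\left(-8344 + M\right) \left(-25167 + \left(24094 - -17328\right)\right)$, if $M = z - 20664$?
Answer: $- \frac{817051446865}{1733} \approx -4.7147 \cdot 10^{8}$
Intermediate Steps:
$z = \frac{6241}{1733} \approx 3.6013$
$M = - \frac{35804471}{1733}$ ($M = \frac{6241}{1733} - 20664 = - \frac{35804471}{1733} \approx -20660.0$)
$\left(-8344 + M\right) \left(-25167 + \left(24094 - -17328\right)\right) = \left(-8344 - \frac{35804471}{1733}\right) \left(-25167 + \left(24094 - -17328\right)\right) = - \frac{50264623 \left(-25167 + \left(24094 + 17328\right)\right)}{1733} = - \frac{50264623 \left(-25167 + 41422\right)}{1733} = \left(- \frac{50264623}{1733}\right) 16255 = - \frac{817051446865}{1733}$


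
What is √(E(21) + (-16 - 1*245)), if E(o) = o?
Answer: 4*I*√15 ≈ 15.492*I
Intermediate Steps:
√(E(21) + (-16 - 1*245)) = √(21 + (-16 - 1*245)) = √(21 + (-16 - 245)) = √(21 - 261) = √(-240) = 4*I*√15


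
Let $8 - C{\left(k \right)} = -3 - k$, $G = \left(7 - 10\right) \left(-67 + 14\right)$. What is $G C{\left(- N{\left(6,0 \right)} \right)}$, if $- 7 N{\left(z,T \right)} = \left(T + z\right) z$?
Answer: $\frac{17967}{7} \approx 2566.7$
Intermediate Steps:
$N{\left(z,T \right)} = - \frac{z \left(T + z\right)}{7}$ ($N{\left(z,T \right)} = - \frac{\left(T + z\right) z}{7} = - \frac{z \left(T + z\right)}{7}$)
$G = 159$ ($G = \left(-3\right) \left(-53\right) = 159$)
$C{\left(k \right)} = 11 + k$ ($C{\left(k \right)} = 8 - \left(-3 - k\right) = 8 + \left(3 + k\right) = 11 + k$)
$G C{\left(- N{\left(6,0 \right)} \right)} = 159 \left(11 - \left(- \frac{1}{7}\right) 6 \left(0 + 6\right)\right) = 159 \left(11 - \left(- \frac{1}{7}\right) 6 \cdot 6\right) = 159 \left(11 - - \frac{36}{7}\right) = 159 \left(11 + \frac{36}{7}\right) = 159 \cdot \frac{113}{7} = \frac{17967}{7}$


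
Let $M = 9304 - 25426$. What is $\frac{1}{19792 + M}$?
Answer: $\frac{1}{3670} \approx 0.00027248$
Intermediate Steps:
$M = -16122$
$\frac{1}{19792 + M} = \frac{1}{19792 - 16122} = \frac{1}{3670}$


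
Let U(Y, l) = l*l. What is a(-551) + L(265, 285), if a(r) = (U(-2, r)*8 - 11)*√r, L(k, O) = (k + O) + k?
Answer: 815 + 2428797*I*√551 ≈ 815.0 + 5.7012e+7*I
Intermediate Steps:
U(Y, l) = l²
L(k, O) = O + 2*k (L(k, O) = (O + k) + k = O + 2*k)
a(r) = √r*(-11 + 8*r²) (a(r) = (r²*8 - 11)*√r = (8*r² - 11)*√r = (-11 + 8*r²)*√r = √r*(-11 + 8*r²))
a(-551) + L(265, 285) = √(-551)*(-11 + 8*(-551)²) + (285 + 2*265) = (I*√551)*(-11 + 8*303601) + (285 + 530) = (I*√551)*(-11 + 2428808) + 815 = (I*√551)*2428797 + 815 = 2428797*I*√551 + 815 = 815 + 2428797*I*√551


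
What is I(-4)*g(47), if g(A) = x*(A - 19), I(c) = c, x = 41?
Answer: -4592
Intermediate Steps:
g(A) = -779 + 41*A (g(A) = 41*(A - 19) = 41*(-19 + A) = -779 + 41*A)
I(-4)*g(47) = -4*(-779 + 41*47) = -4*(-779 + 1927) = -4*1148 = -4592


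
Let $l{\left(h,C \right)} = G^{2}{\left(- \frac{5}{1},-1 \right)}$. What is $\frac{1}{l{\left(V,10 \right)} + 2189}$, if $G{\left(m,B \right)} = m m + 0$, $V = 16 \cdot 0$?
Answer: $\frac{1}{2814} \approx 0.00035537$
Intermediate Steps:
$V = 0$
$G{\left(m,B \right)} = m^{2}$ ($G{\left(m,B \right)} = m^{2} + 0 = m^{2}$)
$l{\left(h,C \right)} = 625$ ($l{\left(h,C \right)} = \left(\left(- \frac{5}{1}\right)^{2}\right)^{2} = \left(\left(\left(-5\right) 1\right)^{2}\right)^{2} = \left(\left(-5\right)^{2}\right)^{2} = 25^{2} = 625$)
$\frac{1}{l{\left(V,10 \right)} + 2189} = \frac{1}{625 + 2189} = \frac{1}{2814}$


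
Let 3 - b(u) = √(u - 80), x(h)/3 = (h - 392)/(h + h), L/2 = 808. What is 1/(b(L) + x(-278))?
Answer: -170414/38442101 - 1236544*√6/115326303 ≈ -0.030697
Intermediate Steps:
L = 1616 (L = 2*808 = 1616)
x(h) = 3*(-392 + h)/(2*h) (x(h) = 3*((h - 392)/(h + h)) = 3*((-392 + h)/((2*h))) = 3*((-392 + h)*(1/(2*h))) = 3*((-392 + h)/(2*h)) = 3*(-392 + h)/(2*h))
b(u) = 3 - √(-80 + u) (b(u) = 3 - √(u - 80) = 3 - √(-80 + u))
1/(b(L) + x(-278)) = 1/((3 - √(-80 + 1616)) + (3/2 - 588/(-278))) = 1/((3 - √1536) + (3/2 - 588*(-1/278))) = 1/((3 - 16*√6) + (3/2 + 294/139)) = 1/((3 - 16*√6) + 1005/278) = 1/(1839/278 - 16*√6)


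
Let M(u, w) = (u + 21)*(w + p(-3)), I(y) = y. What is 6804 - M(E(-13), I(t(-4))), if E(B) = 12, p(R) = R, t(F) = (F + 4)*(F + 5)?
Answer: 6903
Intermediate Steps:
t(F) = (4 + F)*(5 + F)
M(u, w) = (-3 + w)*(21 + u) (M(u, w) = (u + 21)*(w - 3) = (21 + u)*(-3 + w) = (-3 + w)*(21 + u))
6804 - M(E(-13), I(t(-4))) = 6804 - (-63 - 3*12 + 21*(20 + (-4)**2 + 9*(-4)) + 12*(20 + (-4)**2 + 9*(-4))) = 6804 - (-63 - 36 + 21*(20 + 16 - 36) + 12*(20 + 16 - 36)) = 6804 - (-63 - 36 + 21*0 + 12*0) = 6804 - (-63 - 36 + 0 + 0) = 6804 - 1*(-99) = 6804 + 99 = 6903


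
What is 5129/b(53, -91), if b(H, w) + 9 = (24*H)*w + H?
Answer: -5129/115708 ≈ -0.044327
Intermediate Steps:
b(H, w) = -9 + H + 24*H*w (b(H, w) = -9 + ((24*H)*w + H) = -9 + (24*H*w + H) = -9 + (H + 24*H*w) = -9 + H + 24*H*w)
5129/b(53, -91) = 5129/(-9 + 53 + 24*53*(-91)) = 5129/(-9 + 53 - 115752) = 5129/(-115708) = 5129*(-1/115708) = -5129/115708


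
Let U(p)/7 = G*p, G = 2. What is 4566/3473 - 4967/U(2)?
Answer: -17122543/97244 ≈ -176.08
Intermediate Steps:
U(p) = 14*p (U(p) = 7*(2*p) = 14*p)
4566/3473 - 4967/U(2) = 4566/3473 - 4967/(14*2) = 4566*(1/3473) - 4967/28 = 4566/3473 - 4967*1/28 = 4566/3473 - 4967/28 = -17122543/97244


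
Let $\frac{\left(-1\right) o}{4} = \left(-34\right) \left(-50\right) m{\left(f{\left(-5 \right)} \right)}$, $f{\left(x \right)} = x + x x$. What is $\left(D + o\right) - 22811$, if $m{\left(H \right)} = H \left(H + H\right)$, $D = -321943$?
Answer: $-5784754$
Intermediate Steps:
$f{\left(x \right)} = x + x^{2}$
$m{\left(H \right)} = 2 H^{2}$ ($m{\left(H \right)} = H 2 H = 2 H^{2}$)
$o = -5440000$ ($o = - 4 \left(-34\right) \left(-50\right) 2 \left(- 5 \left(1 - 5\right)\right)^{2} = - 4 \cdot 1700 \cdot 2 \left(\left(-5\right) \left(-4\right)\right)^{2} = - 4 \cdot 1700 \cdot 2 \cdot 20^{2} = - 4 \cdot 1700 \cdot 2 \cdot 400 = - 4 \cdot 1700 \cdot 800 = \left(-4\right) 1360000 = -5440000$)
$\left(D + o\right) - 22811 = \left(-321943 - 5440000\right) - 22811 = -5761943 - 22811 = -5784754$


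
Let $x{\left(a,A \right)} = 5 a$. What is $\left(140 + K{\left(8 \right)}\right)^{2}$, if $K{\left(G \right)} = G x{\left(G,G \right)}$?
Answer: $211600$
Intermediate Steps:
$K{\left(G \right)} = 5 G^{2}$ ($K{\left(G \right)} = G 5 G = 5 G^{2}$)
$\left(140 + K{\left(8 \right)}\right)^{2} = \left(140 + 5 \cdot 8^{2}\right)^{2} = \left(140 + 5 \cdot 64\right)^{2} = \left(140 + 320\right)^{2} = 460^{2} = 211600$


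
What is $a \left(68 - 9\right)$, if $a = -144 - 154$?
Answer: $-17582$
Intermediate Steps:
$a = -298$ ($a = -144 - 154 = -298$)
$a \left(68 - 9\right) = - 298 \left(68 - 9\right) = \left(-298\right) 59 = -17582$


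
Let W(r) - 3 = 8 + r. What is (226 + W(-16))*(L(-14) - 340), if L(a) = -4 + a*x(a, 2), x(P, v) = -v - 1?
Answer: -66742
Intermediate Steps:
W(r) = 11 + r (W(r) = 3 + (8 + r) = 11 + r)
x(P, v) = -1 - v
L(a) = -4 - 3*a (L(a) = -4 + a*(-1 - 1*2) = -4 + a*(-1 - 2) = -4 + a*(-3) = -4 - 3*a)
(226 + W(-16))*(L(-14) - 340) = (226 + (11 - 16))*((-4 - 3*(-14)) - 340) = (226 - 5)*((-4 + 42) - 340) = 221*(38 - 340) = 221*(-302) = -66742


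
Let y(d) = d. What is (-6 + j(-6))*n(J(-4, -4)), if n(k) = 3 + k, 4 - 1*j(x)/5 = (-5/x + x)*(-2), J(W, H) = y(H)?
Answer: 113/3 ≈ 37.667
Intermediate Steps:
J(W, H) = H
j(x) = 20 - 50/x + 10*x (j(x) = 20 - 5*(-5/x + x)*(-2) = 20 - 5*(x - 5/x)*(-2) = 20 - 5*(-2*x + 10/x) = 20 + (-50/x + 10*x) = 20 - 50/x + 10*x)
(-6 + j(-6))*n(J(-4, -4)) = (-6 + (20 - 50/(-6) + 10*(-6)))*(3 - 4) = (-6 + (20 - 50*(-⅙) - 60))*(-1) = (-6 + (20 + 25/3 - 60))*(-1) = (-6 - 95/3)*(-1) = -113/3*(-1) = 113/3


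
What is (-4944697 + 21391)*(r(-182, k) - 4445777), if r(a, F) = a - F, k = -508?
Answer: 21886315581006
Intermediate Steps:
(-4944697 + 21391)*(r(-182, k) - 4445777) = (-4944697 + 21391)*((-182 - 1*(-508)) - 4445777) = -4923306*((-182 + 508) - 4445777) = -4923306*(326 - 4445777) = -4923306*(-4445451) = 21886315581006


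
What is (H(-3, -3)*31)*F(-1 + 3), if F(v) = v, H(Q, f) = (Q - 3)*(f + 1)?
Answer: 744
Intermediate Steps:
H(Q, f) = (1 + f)*(-3 + Q) (H(Q, f) = (-3 + Q)*(1 + f) = (1 + f)*(-3 + Q))
(H(-3, -3)*31)*F(-1 + 3) = ((-3 - 3 - 3*(-3) - 3*(-3))*31)*(-1 + 3) = ((-3 - 3 + 9 + 9)*31)*2 = (12*31)*2 = 372*2 = 744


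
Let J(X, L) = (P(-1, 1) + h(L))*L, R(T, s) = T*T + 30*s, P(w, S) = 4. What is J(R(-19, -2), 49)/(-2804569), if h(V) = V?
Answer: -2597/2804569 ≈ -0.00092599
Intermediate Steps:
R(T, s) = T² + 30*s
J(X, L) = L*(4 + L) (J(X, L) = (4 + L)*L = L*(4 + L))
J(R(-19, -2), 49)/(-2804569) = (49*(4 + 49))/(-2804569) = (49*53)*(-1/2804569) = 2597*(-1/2804569) = -2597/2804569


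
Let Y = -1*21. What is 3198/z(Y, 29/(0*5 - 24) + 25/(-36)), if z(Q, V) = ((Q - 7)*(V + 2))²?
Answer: 1036152/2401 ≈ 431.55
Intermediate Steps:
Y = -21
z(Q, V) = (-7 + Q)²*(2 + V)² (z(Q, V) = ((-7 + Q)*(2 + V))² = (-7 + Q)²*(2 + V)²)
3198/z(Y, 29/(0*5 - 24) + 25/(-36)) = 3198/(((-7 - 21)²*(2 + (29/(0*5 - 24) + 25/(-36)))²)) = 3198/(((-28)²*(2 + (29/(0 - 24) + 25*(-1/36)))²)) = 3198/((784*(2 + (29/(-24) - 25/36))²)) = 3198/((784*(2 + (29*(-1/24) - 25/36))²)) = 3198/((784*(2 + (-29/24 - 25/36))²)) = 3198/((784*(2 - 137/72)²)) = 3198/((784*(7/72)²)) = 3198/((784*(49/5184))) = 3198/(2401/324) = 3198*(324/2401) = 1036152/2401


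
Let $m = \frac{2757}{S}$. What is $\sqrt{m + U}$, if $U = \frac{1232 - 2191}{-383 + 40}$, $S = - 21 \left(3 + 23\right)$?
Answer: $\frac{3 i \sqrt{8294}}{182} \approx 1.5012 i$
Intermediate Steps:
$S = -546$ ($S = \left(-21\right) 26 = -546$)
$U = \frac{137}{49}$ ($U = - \frac{959}{-343} = \left(-959\right) \left(- \frac{1}{343}\right) = \frac{137}{49} \approx 2.7959$)
$m = - \frac{919}{182}$ ($m = \frac{2757}{-546} = 2757 \left(- \frac{1}{546}\right) = - \frac{919}{182} \approx -5.0495$)
$\sqrt{m + U} = \sqrt{- \frac{919}{182} + \frac{137}{49}} = \sqrt{- \frac{2871}{1274}} = \frac{3 i \sqrt{8294}}{182}$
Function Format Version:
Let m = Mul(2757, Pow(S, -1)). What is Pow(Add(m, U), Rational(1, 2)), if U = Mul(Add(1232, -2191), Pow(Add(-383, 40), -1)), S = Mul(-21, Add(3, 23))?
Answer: Mul(Rational(3, 182), I, Pow(8294, Rational(1, 2))) ≈ Mul(1.5012, I)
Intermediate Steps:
S = -546 (S = Mul(-21, 26) = -546)
U = Rational(137, 49) (U = Mul(-959, Pow(-343, -1)) = Mul(-959, Rational(-1, 343)) = Rational(137, 49) ≈ 2.7959)
m = Rational(-919, 182) (m = Mul(2757, Pow(-546, -1)) = Mul(2757, Rational(-1, 546)) = Rational(-919, 182) ≈ -5.0495)
Pow(Add(m, U), Rational(1, 2)) = Pow(Add(Rational(-919, 182), Rational(137, 49)), Rational(1, 2)) = Pow(Rational(-2871, 1274), Rational(1, 2)) = Mul(Rational(3, 182), I, Pow(8294, Rational(1, 2)))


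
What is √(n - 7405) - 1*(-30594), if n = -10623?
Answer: 30594 + 2*I*√4507 ≈ 30594.0 + 134.27*I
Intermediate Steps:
√(n - 7405) - 1*(-30594) = √(-10623 - 7405) - 1*(-30594) = √(-18028) + 30594 = 2*I*√4507 + 30594 = 30594 + 2*I*√4507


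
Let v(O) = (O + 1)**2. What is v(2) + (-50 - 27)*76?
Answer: -5843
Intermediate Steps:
v(O) = (1 + O)**2
v(2) + (-50 - 27)*76 = (1 + 2)**2 + (-50 - 27)*76 = 3**2 - 77*76 = 9 - 5852 = -5843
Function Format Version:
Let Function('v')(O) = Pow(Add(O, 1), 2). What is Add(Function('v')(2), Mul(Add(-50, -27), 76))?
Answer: -5843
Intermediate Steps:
Function('v')(O) = Pow(Add(1, O), 2)
Add(Function('v')(2), Mul(Add(-50, -27), 76)) = Add(Pow(Add(1, 2), 2), Mul(Add(-50, -27), 76)) = Add(Pow(3, 2), Mul(-77, 76)) = Add(9, -5852) = -5843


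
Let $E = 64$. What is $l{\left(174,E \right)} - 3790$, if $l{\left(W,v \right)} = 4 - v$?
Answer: $-3850$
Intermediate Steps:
$l{\left(174,E \right)} - 3790 = \left(4 - 64\right) - 3790 = -60 - 3790 = -3850$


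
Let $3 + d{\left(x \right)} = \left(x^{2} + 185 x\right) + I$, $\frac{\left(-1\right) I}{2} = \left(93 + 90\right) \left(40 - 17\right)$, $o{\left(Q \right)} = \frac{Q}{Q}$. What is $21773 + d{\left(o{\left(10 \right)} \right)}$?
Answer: $13538$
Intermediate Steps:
$o{\left(Q \right)} = 1$
$I = -8418$ ($I = - 2 \left(93 + 90\right) \left(40 - 17\right) = - 2 \cdot 183 \cdot 23 = \left(-2\right) 4209 = -8418$)
$d{\left(x \right)} = -8421 + x^{2} + 185 x$ ($d{\left(x \right)} = -3 - \left(8418 - x^{2} - 185 x\right) = -3 + \left(-8418 + x^{2} + 185 x\right) = -8421 + x^{2} + 185 x$)
$21773 + d{\left(o{\left(10 \right)} \right)} = 21773 + \left(-8421 + 1^{2} + 185 \cdot 1\right) = 21773 + \left(-8421 + 1 + 185\right) = 21773 - 8235 = 13538$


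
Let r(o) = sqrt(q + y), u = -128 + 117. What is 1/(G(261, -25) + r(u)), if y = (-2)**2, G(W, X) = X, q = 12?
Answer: -1/21 ≈ -0.047619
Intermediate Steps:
u = -11
y = 4
r(o) = 4 (r(o) = sqrt(12 + 4) = sqrt(16) = 4)
1/(G(261, -25) + r(u)) = 1/(-25 + 4) = 1/(-21) = -1/21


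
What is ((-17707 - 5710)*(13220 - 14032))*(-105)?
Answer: -1996533420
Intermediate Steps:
((-17707 - 5710)*(13220 - 14032))*(-105) = -23417*(-812)*(-105) = 19014604*(-105) = -1996533420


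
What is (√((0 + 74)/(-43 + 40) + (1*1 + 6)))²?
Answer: -53/3 ≈ -17.667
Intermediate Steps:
(√((0 + 74)/(-43 + 40) + (1*1 + 6)))² = (√(74/(-3) + (1 + 6)))² = (√(74*(-⅓) + 7))² = (√(-74/3 + 7))² = (√(-53/3))² = (I*√159/3)² = -53/3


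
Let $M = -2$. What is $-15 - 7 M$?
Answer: $-1$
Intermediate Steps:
$-15 - 7 M = -15 - -14 = -15 + 14 = -1$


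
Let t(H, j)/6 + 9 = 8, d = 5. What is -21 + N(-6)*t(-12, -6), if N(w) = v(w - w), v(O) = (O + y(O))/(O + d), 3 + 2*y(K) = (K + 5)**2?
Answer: -171/5 ≈ -34.200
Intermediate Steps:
t(H, j) = -6 (t(H, j) = -54 + 6*8 = -54 + 48 = -6)
y(K) = -3/2 + (5 + K)**2/2 (y(K) = -3/2 + (K + 5)**2/2 = -3/2 + (5 + K)**2/2)
v(O) = (-3/2 + O + (5 + O)**2/2)/(5 + O) (v(O) = (O + (-3/2 + (5 + O)**2/2))/(O + 5) = (-3/2 + O + (5 + O)**2/2)/(5 + O))
N(w) = 11/5 (N(w) = (22 + (w - w)**2 + 12*(w - w))/(2*(5 + (w - w))) = (22 + 0**2 + 12*0)/(2*(5 + 0)) = (1/2)*(22 + 0 + 0)/5 = (1/2)*(1/5)*22 = 11/5)
-21 + N(-6)*t(-12, -6) = -21 + (11/5)*(-6) = -21 - 66/5 = -171/5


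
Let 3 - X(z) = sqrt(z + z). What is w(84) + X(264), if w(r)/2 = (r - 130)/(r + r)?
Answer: 103/42 - 4*sqrt(33) ≈ -20.526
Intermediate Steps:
X(z) = 3 - sqrt(2)*sqrt(z) (X(z) = 3 - sqrt(z + z) = 3 - sqrt(2*z) = 3 - sqrt(2)*sqrt(z))
w(r) = (-130 + r)/r (w(r) = 2*((r - 130)/(r + r)) = 2*((-130 + r)/((2*r))) = 2*((-130 + r)*(1/(2*r))) = 2*((-130 + r)/(2*r)) = (-130 + r)/r)
w(84) + X(264) = (-130 + 84)/84 + (3 - sqrt(2)*sqrt(264)) = (1/84)*(-46) + (3 - sqrt(2)*2*sqrt(66)) = -23/42 + (3 - 4*sqrt(33)) = 103/42 - 4*sqrt(33)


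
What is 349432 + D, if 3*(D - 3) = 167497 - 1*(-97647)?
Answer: 1313449/3 ≈ 4.3782e+5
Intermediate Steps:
D = 265153/3 (D = 3 + (167497 - 1*(-97647))/3 = 3 + (167497 + 97647)/3 = 3 + (1/3)*265144 = 3 + 265144/3 = 265153/3 ≈ 88384.)
349432 + D = 349432 + 265153/3 = 1313449/3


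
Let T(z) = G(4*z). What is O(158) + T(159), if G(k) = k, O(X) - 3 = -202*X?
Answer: -31277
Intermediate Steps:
O(X) = 3 - 202*X
T(z) = 4*z
O(158) + T(159) = (3 - 202*158) + 4*159 = (3 - 31916) + 636 = -31913 + 636 = -31277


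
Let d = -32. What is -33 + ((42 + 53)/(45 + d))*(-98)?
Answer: -9739/13 ≈ -749.15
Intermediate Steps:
-33 + ((42 + 53)/(45 + d))*(-98) = -33 + ((42 + 53)/(45 - 32))*(-98) = -33 + (95/13)*(-98) = -33 - 9310/13 = -9739/13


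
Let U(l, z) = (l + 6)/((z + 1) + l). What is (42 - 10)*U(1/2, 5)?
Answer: 32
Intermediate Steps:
U(l, z) = (6 + l)/(1 + l + z) (U(l, z) = (6 + l)/((1 + z) + l) = (6 + l)/(1 + l + z))
(42 - 10)*U(1/2, 5) = (42 - 10)*((6 + 1/2)/(1 + 1/2 + 5)) = 32*((6 + ½)/(1 + ½ + 5)) = 32*((13/2)/(13/2)) = 32*((2/13)*(13/2)) = 32*1 = 32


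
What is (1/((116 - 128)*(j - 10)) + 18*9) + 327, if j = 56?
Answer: 269927/552 ≈ 489.00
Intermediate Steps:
(1/((116 - 128)*(j - 10)) + 18*9) + 327 = (1/((116 - 128)*(56 - 10)) + 18*9) + 327 = (1/(-12*46) + 162) + 327 = (1/(-552) + 162) + 327 = (-1/552 + 162) + 327 = 89423/552 + 327 = 269927/552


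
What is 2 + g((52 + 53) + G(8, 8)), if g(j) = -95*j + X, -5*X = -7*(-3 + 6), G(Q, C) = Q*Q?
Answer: -80244/5 ≈ -16049.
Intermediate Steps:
G(Q, C) = Q²
X = 21/5 (X = -(-7)*(-3 + 6)/5 = -(-7)*3/5 = -⅕*(-21) = 21/5 ≈ 4.2000)
g(j) = 21/5 - 95*j (g(j) = -95*j + 21/5 = 21/5 - 95*j)
2 + g((52 + 53) + G(8, 8)) = 2 + (21/5 - 95*((52 + 53) + 8²)) = 2 + (21/5 - 95*(105 + 64)) = 2 + (21/5 - 95*169) = 2 + (21/5 - 16055) = 2 - 80254/5 = -80244/5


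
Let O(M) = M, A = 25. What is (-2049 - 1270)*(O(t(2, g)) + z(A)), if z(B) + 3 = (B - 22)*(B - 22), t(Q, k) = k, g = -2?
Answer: -13276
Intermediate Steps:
z(B) = -3 + (-22 + B)² (z(B) = -3 + (B - 22)*(B - 22) = -3 + (-22 + B)*(-22 + B) = -3 + (-22 + B)²)
(-2049 - 1270)*(O(t(2, g)) + z(A)) = (-2049 - 1270)*(-2 + (-3 + (-22 + 25)²)) = -3319*(-2 + (-3 + 3²)) = -3319*(-2 + (-3 + 9)) = -3319*(-2 + 6) = -3319*4 = -13276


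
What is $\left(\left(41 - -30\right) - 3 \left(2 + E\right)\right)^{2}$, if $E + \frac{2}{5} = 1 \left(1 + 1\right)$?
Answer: $\frac{90601}{25} \approx 3624.0$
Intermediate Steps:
$E = \frac{8}{5}$ ($E = - \frac{2}{5} + 1 \left(1 + 1\right) = - \frac{2}{5} + 1 \cdot 2 = - \frac{2}{5} + 2 = \frac{8}{5} \approx 1.6$)
$\left(\left(41 - -30\right) - 3 \left(2 + E\right)\right)^{2} = \left(\left(41 - -30\right) - 3 \left(2 + \frac{8}{5}\right)\right)^{2} = \left(\left(41 + 30\right) - \frac{54}{5}\right)^{2} = \left(71 - \frac{54}{5}\right)^{2} = \left(\frac{301}{5}\right)^{2} = \frac{90601}{25}$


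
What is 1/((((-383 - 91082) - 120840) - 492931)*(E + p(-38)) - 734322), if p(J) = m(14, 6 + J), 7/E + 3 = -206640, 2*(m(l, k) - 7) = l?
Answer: -206643/2191986722866 ≈ -9.4272e-8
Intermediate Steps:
m(l, k) = 7 + l/2
E = -7/206643 (E = 7/(-3 - 206640) = 7/(-206643) = 7*(-1/206643) = -7/206643 ≈ -3.3875e-5)
p(J) = 14 (p(J) = 7 + (1/2)*14 = 7 + 7 = 14)
1/((((-383 - 91082) - 120840) - 492931)*(E + p(-38)) - 734322) = 1/((((-383 - 91082) - 120840) - 492931)*(-7/206643 + 14) - 734322) = 1/(((-91465 - 120840) - 492931)*(2892995/206643) - 734322) = 1/((-212305 - 492931)*(2892995/206643) - 734322) = 1/(-705236*2892995/206643 - 734322) = 1/(-2040244221820/206643 - 734322) = 1/(-2191986722866/206643) = -206643/2191986722866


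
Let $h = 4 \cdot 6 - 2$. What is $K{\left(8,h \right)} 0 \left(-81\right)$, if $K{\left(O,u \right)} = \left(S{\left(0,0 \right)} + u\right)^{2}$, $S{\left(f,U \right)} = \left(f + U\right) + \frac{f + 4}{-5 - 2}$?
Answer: $0$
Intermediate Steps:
$h = 22$ ($h = 24 - 2 = 22$)
$S{\left(f,U \right)} = - \frac{4}{7} + U + \frac{6 f}{7}$ ($S{\left(f,U \right)} = \left(U + f\right) + \frac{4 + f}{-7} = \left(U + f\right) + \left(4 + f\right) \left(- \frac{1}{7}\right) = \left(U + f\right) - \left(\frac{4}{7} + \frac{f}{7}\right) = - \frac{4}{7} + U + \frac{6 f}{7}$)
$K{\left(O,u \right)} = \left(- \frac{4}{7} + u\right)^{2}$ ($K{\left(O,u \right)} = \left(\left(- \frac{4}{7} + 0 + \frac{6}{7} \cdot 0\right) + u\right)^{2} = \left(\left(- \frac{4}{7} + 0 + 0\right) + u\right)^{2} = \left(- \frac{4}{7} + u\right)^{2}$)
$K{\left(8,h \right)} 0 \left(-81\right) = \frac{\left(-4 + 7 \cdot 22\right)^{2}}{49} \cdot 0 \left(-81\right) = \frac{\left(-4 + 154\right)^{2}}{49} \cdot 0 \left(-81\right) = \frac{150^{2}}{49} \cdot 0 \left(-81\right) = \frac{1}{49} \cdot 22500 \cdot 0 \left(-81\right) = \frac{22500}{49} \cdot 0 \left(-81\right) = 0 \left(-81\right) = 0$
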